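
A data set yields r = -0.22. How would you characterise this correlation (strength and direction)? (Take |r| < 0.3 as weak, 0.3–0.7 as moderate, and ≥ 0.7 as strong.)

weak negative

r = -0.22 < 0 so the relationship is negative.
|r| = 0.22, which falls in the weak range.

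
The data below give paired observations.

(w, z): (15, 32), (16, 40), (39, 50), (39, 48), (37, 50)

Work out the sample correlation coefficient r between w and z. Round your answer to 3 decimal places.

n = 5, Σw = 146, Σz = 220, Σw² = 4892, Σz² = 9928, Σwz = 6792
nΣwz − ΣwΣz = 33960 − 32120 = 1840
nΣw² − (Σw)² = 24460 − 21316 = 3144; nΣz² − (Σz)² = 49640 − 48400 = 1240
r = 1840 / √(3144 × 1240) = 1840 / 1974.4771 ≈ 0.932

0.932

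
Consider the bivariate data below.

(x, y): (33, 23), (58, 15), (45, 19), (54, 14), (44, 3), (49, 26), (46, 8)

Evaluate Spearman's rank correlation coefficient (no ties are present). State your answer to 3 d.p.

0.000

Rank x: 1, 7, 3, 6, 2, 5, 4
Rank y: 6, 4, 5, 3, 1, 7, 2
d = rank(x) − rank(y): -5, 3, -2, 3, 1, -2, 2; Σd² = 56
ρ = 1 − 6Σd² / [n(n²−1)] = 1 − 6×56 / (7×48) = 1 − 336/336 ≈ 0.000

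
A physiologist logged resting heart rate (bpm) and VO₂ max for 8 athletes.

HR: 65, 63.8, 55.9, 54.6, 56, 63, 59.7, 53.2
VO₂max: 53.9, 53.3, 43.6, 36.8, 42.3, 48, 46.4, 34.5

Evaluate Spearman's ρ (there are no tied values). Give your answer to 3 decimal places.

0.976

Rank HR: 8, 7, 3, 2, 4, 6, 5, 1
Rank VO₂max: 8, 7, 4, 2, 3, 6, 5, 1
d = rank(HR) − rank(VO₂max): 0, 0, -1, 0, 1, 0, 0, 0; Σd² = 2
ρ = 1 − 6Σd² / [n(n²−1)] = 1 − 6×2 / (8×63) = 1 − 12/504 ≈ 0.976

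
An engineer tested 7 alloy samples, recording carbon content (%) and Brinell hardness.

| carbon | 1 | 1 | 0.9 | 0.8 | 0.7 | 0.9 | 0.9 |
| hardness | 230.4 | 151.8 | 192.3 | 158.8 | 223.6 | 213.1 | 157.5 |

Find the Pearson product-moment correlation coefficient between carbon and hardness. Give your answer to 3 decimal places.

n = 7, Σx = 6.2, Σy = 1327.5, Σx² = 5.56, Σy² = 258538.95, Σxy = 1172.37
nΣxy − ΣxΣy = 8206.59 − 8230.5 = -23.91
nΣx² − (Σx)² = 38.92 − 38.44 = 0.48; nΣy² − (Σy)² = 1809772.65 − 1762256.25 = 47516.4
r = -23.91 / √(0.48 × 47516.4) = -23.91 / 151.0228 ≈ -0.158

-0.158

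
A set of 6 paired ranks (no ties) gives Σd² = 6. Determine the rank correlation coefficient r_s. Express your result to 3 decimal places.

ρ = 1 − 6Σd² / [n(n²−1)] = 1 − 6×6 / (6×35)
  = 1 − 36/210 = 1 − 0.1714 ≈ 0.829

0.829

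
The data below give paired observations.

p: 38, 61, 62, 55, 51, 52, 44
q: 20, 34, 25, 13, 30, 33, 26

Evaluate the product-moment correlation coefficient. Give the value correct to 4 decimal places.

n = 7, Σp = 363, Σq = 181, Σp² = 19275, Σq² = 5015, Σpq = 9489
nΣpq − ΣpΣq = 66423 − 65703 = 720
nΣp² − (Σp)² = 134925 − 131769 = 3156; nΣq² − (Σq)² = 35105 − 32761 = 2344
r = 720 / √(3156 × 2344) = 720 / 2719.8647 ≈ 0.2647

0.2647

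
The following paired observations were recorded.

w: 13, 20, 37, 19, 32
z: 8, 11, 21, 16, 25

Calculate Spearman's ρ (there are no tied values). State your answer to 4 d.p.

Rank w: 1, 3, 5, 2, 4
Rank z: 1, 2, 4, 3, 5
d = rank(w) − rank(z): 0, 1, 1, -1, -1; Σd² = 4
ρ = 1 − 6Σd² / [n(n²−1)] = 1 − 6×4 / (5×24) = 1 − 24/120 ≈ 0.8000

0.8000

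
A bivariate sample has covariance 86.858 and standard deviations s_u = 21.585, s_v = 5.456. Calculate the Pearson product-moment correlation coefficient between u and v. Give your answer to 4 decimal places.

0.7375

r = Cov(u,v) / (s_u · s_v) = 86.858 / (21.585 × 5.456)
  = 86.858 / 117.7678 ≈ 0.7375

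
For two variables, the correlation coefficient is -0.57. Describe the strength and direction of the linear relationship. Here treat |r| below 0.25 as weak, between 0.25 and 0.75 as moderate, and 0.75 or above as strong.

moderate negative

r = -0.57 < 0 so the relationship is negative.
|r| = 0.57, which falls in the moderate range.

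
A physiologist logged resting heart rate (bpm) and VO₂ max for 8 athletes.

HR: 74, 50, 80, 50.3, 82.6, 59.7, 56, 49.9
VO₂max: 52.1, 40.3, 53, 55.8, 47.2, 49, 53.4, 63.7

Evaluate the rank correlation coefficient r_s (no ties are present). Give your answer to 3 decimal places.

-0.405

Rank HR: 6, 2, 7, 3, 8, 5, 4, 1
Rank VO₂max: 4, 1, 5, 7, 2, 3, 6, 8
d = rank(HR) − rank(VO₂max): 2, 1, 2, -4, 6, 2, -2, -7; Σd² = 118
ρ = 1 − 6Σd² / [n(n²−1)] = 1 − 6×118 / (8×63) = 1 − 708/504 ≈ -0.405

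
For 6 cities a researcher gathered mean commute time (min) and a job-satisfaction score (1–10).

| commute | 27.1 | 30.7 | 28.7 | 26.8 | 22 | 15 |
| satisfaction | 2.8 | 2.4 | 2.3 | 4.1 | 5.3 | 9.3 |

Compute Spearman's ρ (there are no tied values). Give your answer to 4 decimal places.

-0.9429

Rank commute: 4, 6, 5, 3, 2, 1
Rank satisfaction: 3, 2, 1, 4, 5, 6
d = rank(commute) − rank(satisfaction): 1, 4, 4, -1, -3, -5; Σd² = 68
ρ = 1 − 6Σd² / [n(n²−1)] = 1 − 6×68 / (6×35) = 1 − 408/210 ≈ -0.9429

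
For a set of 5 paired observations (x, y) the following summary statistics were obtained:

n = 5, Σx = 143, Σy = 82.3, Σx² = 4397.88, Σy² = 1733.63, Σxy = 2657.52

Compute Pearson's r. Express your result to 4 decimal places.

0.8889

r = (nΣxy − ΣxΣy) / √[(nΣx² − (Σx)²)(nΣy² − (Σy)²)]
Numerator: 5×2657.52 − 143×82.3 = 1518.7
Denominator: √[(21989.4 − 20449)(8668.15 − 6773.29)] = √[1540.4 × 1894.86] = 1708.4620
r = 1518.7 / 1708.4620 ≈ 0.8889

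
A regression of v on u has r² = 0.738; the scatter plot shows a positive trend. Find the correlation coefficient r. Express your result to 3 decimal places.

0.859

|r| = √0.738 = 0.859
The association is positive, so r = 0.859.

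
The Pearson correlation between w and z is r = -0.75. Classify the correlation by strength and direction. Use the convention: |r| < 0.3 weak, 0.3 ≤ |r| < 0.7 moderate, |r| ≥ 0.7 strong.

strong negative

r = -0.75 < 0 so the relationship is negative.
|r| = 0.75, which falls in the strong range.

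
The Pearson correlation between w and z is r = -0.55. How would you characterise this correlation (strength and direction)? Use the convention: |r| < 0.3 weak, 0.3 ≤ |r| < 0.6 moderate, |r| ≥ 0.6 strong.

moderate negative

r = -0.55 < 0 so the relationship is negative.
|r| = 0.55, which falls in the moderate range.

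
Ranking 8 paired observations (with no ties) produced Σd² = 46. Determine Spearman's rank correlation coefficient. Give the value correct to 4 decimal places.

0.4524

ρ = 1 − 6Σd² / [n(n²−1)] = 1 − 6×46 / (8×63)
  = 1 − 276/504 = 1 − 0.54762 ≈ 0.4524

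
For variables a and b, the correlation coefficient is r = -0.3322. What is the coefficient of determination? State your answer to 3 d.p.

r² = (-0.3322)² = 0.110

0.110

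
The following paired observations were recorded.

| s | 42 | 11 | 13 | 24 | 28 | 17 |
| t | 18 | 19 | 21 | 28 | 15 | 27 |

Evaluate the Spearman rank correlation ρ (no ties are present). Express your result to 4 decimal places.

Rank s: 6, 1, 2, 4, 5, 3
Rank t: 2, 3, 4, 6, 1, 5
d = rank(s) − rank(t): 4, -2, -2, -2, 4, -2; Σd² = 48
ρ = 1 − 6Σd² / [n(n²−1)] = 1 − 6×48 / (6×35) = 1 − 288/210 ≈ -0.3714

-0.3714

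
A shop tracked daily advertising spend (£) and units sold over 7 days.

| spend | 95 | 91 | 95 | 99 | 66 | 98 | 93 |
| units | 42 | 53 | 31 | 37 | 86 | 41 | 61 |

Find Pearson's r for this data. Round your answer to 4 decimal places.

n = 7, Σx = 637, Σy = 351, Σx² = 58741, Σy² = 19701, Σxy = 30788
nΣxy − ΣxΣy = 215516 − 223587 = -8071
nΣx² − (Σx)² = 411187 − 405769 = 5418; nΣy² − (Σy)² = 137907 − 123201 = 14706
r = -8071 / √(5418 × 14706) = -8071 / 8926.2034 ≈ -0.9042

-0.9042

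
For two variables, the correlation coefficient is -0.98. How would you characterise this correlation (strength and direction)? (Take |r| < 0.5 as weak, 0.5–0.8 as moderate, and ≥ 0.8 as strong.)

strong negative

r = -0.98 < 0 so the relationship is negative.
|r| = 0.98, which falls in the strong range.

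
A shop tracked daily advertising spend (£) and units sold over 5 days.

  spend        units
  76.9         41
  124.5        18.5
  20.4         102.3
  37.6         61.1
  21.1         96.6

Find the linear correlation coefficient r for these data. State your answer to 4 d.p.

n = 5, Σx = 280.5, Σy = 319.5, Σx² = 23688.99, Σy² = 25553.31, Σxy = 11878.69
nΣxy − ΣxΣy = 59393.45 − 89619.75 = -30226.3
nΣx² − (Σx)² = 118444.95 − 78680.25 = 39764.7; nΣy² − (Σy)² = 127766.55 − 102080.25 = 25686.3
r = -30226.3 / √(39764.7 × 25686.3) = -30226.3 / 31959.4746 ≈ -0.9458

-0.9458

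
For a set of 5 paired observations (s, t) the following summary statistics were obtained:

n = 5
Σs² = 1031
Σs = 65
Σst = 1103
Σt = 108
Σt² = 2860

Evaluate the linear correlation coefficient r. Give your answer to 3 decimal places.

-0.961

r = (nΣst − ΣsΣt) / √[(nΣs² − (Σs)²)(nΣt² − (Σt)²)]
Numerator: 5×1103 − 65×108 = -1505
Denominator: √[(5155 − 4225)(14300 − 11664)] = √[930 × 2636] = 1565.7203
r = -1505 / 1565.7203 ≈ -0.961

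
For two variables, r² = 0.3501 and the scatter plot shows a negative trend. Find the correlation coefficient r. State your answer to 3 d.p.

-0.592

|r| = √0.3501 = 0.592
The association is negative, so r = −0.592.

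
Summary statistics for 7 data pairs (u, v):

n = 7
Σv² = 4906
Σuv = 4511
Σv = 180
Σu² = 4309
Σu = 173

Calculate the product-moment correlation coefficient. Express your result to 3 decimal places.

r = (nΣuv − ΣuΣv) / √[(nΣu² − (Σu)²)(nΣv² − (Σv)²)]
Numerator: 7×4511 − 173×180 = 437
Denominator: √[(30163 − 29929)(34342 − 32400)] = √[234 × 1942] = 674.1128
r = 437 / 674.1128 ≈ 0.648

0.648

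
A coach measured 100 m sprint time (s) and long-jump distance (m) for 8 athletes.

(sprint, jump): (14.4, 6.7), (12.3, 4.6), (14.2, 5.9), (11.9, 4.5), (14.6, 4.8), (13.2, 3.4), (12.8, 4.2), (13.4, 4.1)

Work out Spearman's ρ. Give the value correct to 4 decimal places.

Rank sprint: 7, 2, 6, 1, 8, 4, 3, 5
Rank jump: 8, 5, 7, 4, 6, 1, 3, 2
d = rank(sprint) − rank(jump): -1, -3, -1, -3, 2, 3, 0, 3; Σd² = 42
ρ = 1 − 6Σd² / [n(n²−1)] = 1 − 6×42 / (8×63) = 1 − 252/504 ≈ 0.5000

0.5000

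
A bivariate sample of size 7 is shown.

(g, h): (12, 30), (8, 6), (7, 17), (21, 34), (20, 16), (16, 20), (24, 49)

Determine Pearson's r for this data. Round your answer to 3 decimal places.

0.713

n = 7, Σg = 108, Σh = 172, Σg² = 1930, Σh² = 5438, Σgh = 3057
nΣgh − ΣgΣh = 21399 − 18576 = 2823
nΣg² − (Σg)² = 13510 − 11664 = 1846; nΣh² − (Σh)² = 38066 − 29584 = 8482
r = 2823 / √(1846 × 8482) = 2823 / 3956.9903 ≈ 0.713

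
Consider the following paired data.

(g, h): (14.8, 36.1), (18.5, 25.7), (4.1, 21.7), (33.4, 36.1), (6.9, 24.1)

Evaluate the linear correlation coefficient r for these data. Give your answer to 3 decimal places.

n = 5, Σg = 77.7, Σh = 143.7, Σg² = 1741.27, Σh² = 4318.61, Σgh = 2470.73
nΣgh − ΣgΣh = 12353.65 − 11165.49 = 1188.16
nΣg² − (Σg)² = 8706.35 − 6037.29 = 2669.06; nΣh² − (Σh)² = 21593.05 − 20649.69 = 943.36
r = 1188.16 / √(2669.06 × 943.36) = 1188.16 / 1586.7843 ≈ 0.749

0.749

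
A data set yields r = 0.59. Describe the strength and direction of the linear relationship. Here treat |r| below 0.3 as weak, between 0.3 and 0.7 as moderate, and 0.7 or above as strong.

moderate positive

r = 0.59 > 0 so the relationship is positive.
|r| = 0.59, which falls in the moderate range.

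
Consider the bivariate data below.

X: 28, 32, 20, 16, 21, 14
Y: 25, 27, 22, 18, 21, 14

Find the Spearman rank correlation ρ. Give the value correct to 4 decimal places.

0.9429

Rank X: 5, 6, 3, 2, 4, 1
Rank Y: 5, 6, 4, 2, 3, 1
d = rank(X) − rank(Y): 0, 0, -1, 0, 1, 0; Σd² = 2
ρ = 1 − 6Σd² / [n(n²−1)] = 1 − 6×2 / (6×35) = 1 − 12/210 ≈ 0.9429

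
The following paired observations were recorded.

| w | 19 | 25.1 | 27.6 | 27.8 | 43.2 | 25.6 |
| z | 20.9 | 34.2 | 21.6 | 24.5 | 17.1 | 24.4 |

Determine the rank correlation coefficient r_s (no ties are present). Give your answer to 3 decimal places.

Rank w: 1, 2, 4, 5, 6, 3
Rank z: 2, 6, 3, 5, 1, 4
d = rank(w) − rank(z): -1, -4, 1, 0, 5, -1; Σd² = 44
ρ = 1 − 6Σd² / [n(n²−1)] = 1 − 6×44 / (6×35) = 1 − 264/210 ≈ -0.257

-0.257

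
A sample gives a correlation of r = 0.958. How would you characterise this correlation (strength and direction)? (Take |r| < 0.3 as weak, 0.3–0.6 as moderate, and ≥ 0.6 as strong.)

r = 0.958 > 0 so the relationship is positive.
|r| = 0.958, which falls in the strong range.

strong positive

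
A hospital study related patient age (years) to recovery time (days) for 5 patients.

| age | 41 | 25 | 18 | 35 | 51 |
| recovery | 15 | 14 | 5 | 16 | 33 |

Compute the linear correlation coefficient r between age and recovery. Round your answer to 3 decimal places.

0.901

n = 5, Σx = 170, Σy = 83, Σx² = 6456, Σy² = 1791, Σxy = 3298
nΣxy − ΣxΣy = 16490 − 14110 = 2380
nΣx² − (Σx)² = 32280 − 28900 = 3380; nΣy² − (Σy)² = 8955 − 6889 = 2066
r = 2380 / √(3380 × 2066) = 2380 / 2642.5518 ≈ 0.901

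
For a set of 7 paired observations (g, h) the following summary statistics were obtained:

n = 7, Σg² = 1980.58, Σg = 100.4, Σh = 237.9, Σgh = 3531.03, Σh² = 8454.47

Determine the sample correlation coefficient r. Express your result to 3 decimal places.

0.266

r = (nΣgh − ΣgΣh) / √[(nΣg² − (Σg)²)(nΣh² − (Σh)²)]
Numerator: 7×3531.03 − 100.4×237.9 = 832.05
Denominator: √[(13864.06 − 10080.16)(59181.29 − 56596.41)] = √[3783.9 × 2584.88] = 3127.4474
r = 832.05 / 3127.4474 ≈ 0.266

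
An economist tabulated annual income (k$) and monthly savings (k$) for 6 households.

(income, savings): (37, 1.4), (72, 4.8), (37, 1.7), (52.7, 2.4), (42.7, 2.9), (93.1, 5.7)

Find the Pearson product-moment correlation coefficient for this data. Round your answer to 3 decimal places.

n = 6, Σx = 334.5, Σy = 18.9, Σx² = 21190.19, Σy² = 74.55, Σxy = 1241.28
nΣxy − ΣxΣy = 7447.68 − 6322.05 = 1125.63
nΣx² − (Σx)² = 127141.14 − 111890.25 = 15250.89; nΣy² − (Σy)² = 447.3 − 357.21 = 90.09
r = 1125.63 / √(15250.89 × 90.09) = 1125.63 / 1172.1573 ≈ 0.960

0.960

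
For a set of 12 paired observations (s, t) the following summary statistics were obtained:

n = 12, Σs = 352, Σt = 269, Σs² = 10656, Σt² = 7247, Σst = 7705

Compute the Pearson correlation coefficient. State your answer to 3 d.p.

-0.293

r = (nΣst − ΣsΣt) / √[(nΣs² − (Σs)²)(nΣt² − (Σt)²)]
Numerator: 12×7705 − 352×269 = -2228
Denominator: √[(127872 − 123904)(86964 − 72361)] = √[3968 × 14603] = 7612.1419
r = -2228 / 7612.1419 ≈ -0.293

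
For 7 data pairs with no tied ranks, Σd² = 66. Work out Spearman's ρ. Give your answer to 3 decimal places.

ρ = 1 − 6Σd² / [n(n²−1)] = 1 − 6×66 / (7×48)
  = 1 − 396/336 = 1 − 1.1786 ≈ -0.179

-0.179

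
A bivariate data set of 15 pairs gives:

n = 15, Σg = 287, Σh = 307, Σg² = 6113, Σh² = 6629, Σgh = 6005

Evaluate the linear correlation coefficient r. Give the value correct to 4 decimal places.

0.2827

r = (nΣgh − ΣgΣh) / √[(nΣg² − (Σg)²)(nΣh² − (Σh)²)]
Numerator: 15×6005 − 287×307 = 1966
Denominator: √[(91695 − 82369)(99435 − 94249)] = √[9326 × 5186] = 6954.4688
r = 1966 / 6954.4688 ≈ 0.2827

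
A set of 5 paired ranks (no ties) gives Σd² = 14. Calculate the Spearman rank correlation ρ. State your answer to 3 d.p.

0.300

ρ = 1 − 6Σd² / [n(n²−1)] = 1 − 6×14 / (5×24)
  = 1 − 84/120 = 1 − 0.7000 ≈ 0.300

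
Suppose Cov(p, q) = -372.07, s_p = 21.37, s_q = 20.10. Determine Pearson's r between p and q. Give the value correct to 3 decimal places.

-0.866

r = Cov(p,q) / (s_p · s_q) = -372.07 / (21.37 × 20.10)
  = -372.07 / 429.5370 ≈ -0.866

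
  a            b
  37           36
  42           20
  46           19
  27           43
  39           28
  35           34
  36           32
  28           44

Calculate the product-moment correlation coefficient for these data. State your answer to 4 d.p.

n = 8, Σa = 290, Σb = 256, Σa² = 10804, Σb² = 8806, Σab = 8873
nΣab − ΣaΣb = 70984 − 74240 = -3256
nΣa² − (Σa)² = 86432 − 84100 = 2332; nΣb² − (Σb)² = 70448 − 65536 = 4912
r = -3256 / √(2332 × 4912) = -3256 / 3384.4917 ≈ -0.9620

-0.9620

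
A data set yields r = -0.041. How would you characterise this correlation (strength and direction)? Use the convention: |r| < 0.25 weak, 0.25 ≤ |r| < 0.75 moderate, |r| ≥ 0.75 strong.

weak negative

r = -0.041 < 0 so the relationship is negative.
|r| = 0.041, which falls in the weak range.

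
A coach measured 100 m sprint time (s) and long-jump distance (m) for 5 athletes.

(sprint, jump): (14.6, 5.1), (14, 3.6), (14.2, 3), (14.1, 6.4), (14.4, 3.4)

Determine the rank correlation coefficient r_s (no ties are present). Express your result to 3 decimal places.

Rank sprint: 5, 1, 3, 2, 4
Rank jump: 4, 3, 1, 5, 2
d = rank(sprint) − rank(jump): 1, -2, 2, -3, 2; Σd² = 22
ρ = 1 − 6Σd² / [n(n²−1)] = 1 − 6×22 / (5×24) = 1 − 132/120 ≈ -0.100

-0.100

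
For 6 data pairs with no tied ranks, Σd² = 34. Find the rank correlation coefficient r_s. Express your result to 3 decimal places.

ρ = 1 − 6Σd² / [n(n²−1)] = 1 − 6×34 / (6×35)
  = 1 − 204/210 = 1 − 0.9714 ≈ 0.029

0.029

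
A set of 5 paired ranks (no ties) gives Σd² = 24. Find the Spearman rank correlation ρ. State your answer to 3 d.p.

ρ = 1 − 6Σd² / [n(n²−1)] = 1 − 6×24 / (5×24)
  = 1 − 144/120 = 1 − 1.2000 ≈ -0.200

-0.200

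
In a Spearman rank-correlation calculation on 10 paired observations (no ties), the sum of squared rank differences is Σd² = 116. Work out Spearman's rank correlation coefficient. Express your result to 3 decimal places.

ρ = 1 − 6Σd² / [n(n²−1)] = 1 − 6×116 / (10×99)
  = 1 − 696/990 = 1 − 0.7030 ≈ 0.297

0.297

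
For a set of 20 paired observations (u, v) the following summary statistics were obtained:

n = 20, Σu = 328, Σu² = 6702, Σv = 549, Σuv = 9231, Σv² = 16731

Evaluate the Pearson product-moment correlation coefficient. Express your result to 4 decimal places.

0.1534

r = (nΣuv − ΣuΣv) / √[(nΣu² − (Σu)²)(nΣv² − (Σv)²)]
Numerator: 20×9231 − 328×549 = 4548
Denominator: √[(134040 − 107584)(334620 − 301401)] = √[26456 × 33219] = 29645.2671
r = 4548 / 29645.2671 ≈ 0.1534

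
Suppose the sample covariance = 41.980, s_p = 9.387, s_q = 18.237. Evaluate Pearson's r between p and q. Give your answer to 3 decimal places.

r = Cov(p,q) / (s_p · s_q) = 41.980 / (9.387 × 18.237)
  = 41.980 / 171.1907 ≈ 0.245

0.245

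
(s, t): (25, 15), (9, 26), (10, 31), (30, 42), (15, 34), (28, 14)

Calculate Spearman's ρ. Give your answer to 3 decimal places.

Rank s: 4, 1, 2, 6, 3, 5
Rank t: 2, 3, 4, 6, 5, 1
d = rank(s) − rank(t): 2, -2, -2, 0, -2, 4; Σd² = 32
ρ = 1 − 6Σd² / [n(n²−1)] = 1 − 6×32 / (6×35) = 1 − 192/210 ≈ 0.086

0.086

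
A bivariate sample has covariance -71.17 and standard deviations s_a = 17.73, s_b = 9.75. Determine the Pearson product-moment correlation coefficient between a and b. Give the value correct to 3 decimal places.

r = Cov(a,b) / (s_a · s_b) = -71.17 / (17.73 × 9.75)
  = -71.17 / 172.8675 ≈ -0.412

-0.412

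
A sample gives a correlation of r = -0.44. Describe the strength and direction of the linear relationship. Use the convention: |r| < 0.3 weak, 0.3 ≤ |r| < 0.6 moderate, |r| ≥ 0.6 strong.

moderate negative

r = -0.44 < 0 so the relationship is negative.
|r| = 0.44, which falls in the moderate range.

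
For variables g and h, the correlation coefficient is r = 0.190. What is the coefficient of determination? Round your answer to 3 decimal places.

0.036

r² = (0.190)² = 0.036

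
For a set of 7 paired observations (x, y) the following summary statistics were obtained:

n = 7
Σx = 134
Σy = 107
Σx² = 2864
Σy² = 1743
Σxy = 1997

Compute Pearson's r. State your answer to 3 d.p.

r = (nΣxy − ΣxΣy) / √[(nΣx² − (Σx)²)(nΣy² − (Σy)²)]
Numerator: 7×1997 − 134×107 = -359
Denominator: √[(20048 − 17956)(12201 − 11449)] = √[2092 × 752] = 1254.2663
r = -359 / 1254.2663 ≈ -0.286

-0.286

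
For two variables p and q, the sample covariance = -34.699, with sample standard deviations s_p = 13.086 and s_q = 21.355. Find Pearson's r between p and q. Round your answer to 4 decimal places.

r = Cov(p,q) / (s_p · s_q) = -34.699 / (13.086 × 21.355)
  = -34.699 / 279.4515 ≈ -0.1242

-0.1242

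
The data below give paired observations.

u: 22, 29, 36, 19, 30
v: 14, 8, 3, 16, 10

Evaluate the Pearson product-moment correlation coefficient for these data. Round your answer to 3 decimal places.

n = 5, Σu = 136, Σv = 51, Σu² = 3882, Σv² = 625, Σuv = 1252
nΣuv − ΣuΣv = 6260 − 6936 = -676
nΣu² − (Σu)² = 19410 − 18496 = 914; nΣv² − (Σv)² = 3125 − 2601 = 524
r = -676 / √(914 × 524) = -676 / 692.0520 ≈ -0.977

-0.977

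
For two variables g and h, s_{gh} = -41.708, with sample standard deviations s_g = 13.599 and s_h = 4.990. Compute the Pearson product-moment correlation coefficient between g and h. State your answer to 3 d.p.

r = Cov(g,h) / (s_g · s_h) = -41.708 / (13.599 × 4.990)
  = -41.708 / 67.8590 ≈ -0.615

-0.615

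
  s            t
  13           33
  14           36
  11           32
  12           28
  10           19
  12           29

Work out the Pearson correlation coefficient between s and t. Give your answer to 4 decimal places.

n = 6, Σs = 72, Σt = 177, Σs² = 874, Σt² = 5395, Σst = 2159
nΣst − ΣsΣt = 12954 − 12744 = 210
nΣs² − (Σs)² = 5244 − 5184 = 60; nΣt² − (Σt)² = 32370 − 31329 = 1041
r = 210 / √(60 × 1041) = 210 / 249.9200 ≈ 0.8403

0.8403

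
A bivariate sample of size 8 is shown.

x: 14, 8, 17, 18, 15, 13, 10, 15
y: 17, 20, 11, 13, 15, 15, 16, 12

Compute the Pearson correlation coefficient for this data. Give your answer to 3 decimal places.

n = 8, Σx = 110, Σy = 119, Σx² = 1592, Σy² = 1829, Σxy = 1579
nΣxy − ΣxΣy = 12632 − 13090 = -458
nΣx² − (Σx)² = 12736 − 12100 = 636; nΣy² − (Σy)² = 14632 − 14161 = 471
r = -458 / √(636 × 471) = -458 / 547.3171 ≈ -0.837

-0.837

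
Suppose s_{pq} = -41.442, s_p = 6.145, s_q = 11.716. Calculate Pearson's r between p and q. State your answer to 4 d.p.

-0.5756

r = Cov(p,q) / (s_p · s_q) = -41.442 / (6.145 × 11.716)
  = -41.442 / 71.9948 ≈ -0.5756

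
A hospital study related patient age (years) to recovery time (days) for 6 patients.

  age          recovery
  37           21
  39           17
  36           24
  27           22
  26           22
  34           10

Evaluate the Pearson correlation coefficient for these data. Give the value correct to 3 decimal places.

n = 6, Σx = 199, Σy = 116, Σx² = 6747, Σy² = 2374, Σxy = 3810
nΣxy − ΣxΣy = 22860 − 23084 = -224
nΣx² − (Σx)² = 40482 − 39601 = 881; nΣy² − (Σy)² = 14244 − 13456 = 788
r = -224 / √(881 × 788) = -224 / 833.2035 ≈ -0.269

-0.269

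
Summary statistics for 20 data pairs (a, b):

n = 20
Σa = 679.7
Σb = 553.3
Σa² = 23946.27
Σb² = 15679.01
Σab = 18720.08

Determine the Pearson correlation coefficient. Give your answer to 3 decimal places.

r = (nΣab − ΣaΣb) / √[(nΣa² − (Σa)²)(nΣb² − (Σb)²)]
Numerator: 20×18720.08 − 679.7×553.3 = -1676.41
Denominator: √[(478925.4 − 461992.09)(313580.2 − 306140.89)] = √[16933.31 × 7439.31] = 11223.7312
r = -1676.41 / 11223.7312 ≈ -0.149

-0.149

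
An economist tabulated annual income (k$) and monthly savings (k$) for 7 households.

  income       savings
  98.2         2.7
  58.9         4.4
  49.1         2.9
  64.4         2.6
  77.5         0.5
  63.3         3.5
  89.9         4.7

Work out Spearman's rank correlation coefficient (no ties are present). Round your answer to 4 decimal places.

Rank income: 7, 2, 1, 4, 5, 3, 6
Rank savings: 3, 6, 4, 2, 1, 5, 7
d = rank(income) − rank(savings): 4, -4, -3, 2, 4, -2, -1; Σd² = 66
ρ = 1 − 6Σd² / [n(n²−1)] = 1 − 6×66 / (7×48) = 1 − 396/336 ≈ -0.1786

-0.1786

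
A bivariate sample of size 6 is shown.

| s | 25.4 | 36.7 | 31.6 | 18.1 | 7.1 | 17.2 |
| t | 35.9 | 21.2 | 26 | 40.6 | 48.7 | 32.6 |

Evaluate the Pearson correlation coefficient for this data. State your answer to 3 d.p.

n = 6, Σs = 136.1, Σt = 205, Σs² = 3664.47, Σt² = 7497.06, Σst = 4152.85
nΣst − ΣsΣt = 24917.1 − 27900.5 = -2983.4
nΣs² − (Σs)² = 21986.82 − 18523.21 = 3463.61; nΣt² − (Σt)² = 44982.36 − 42025 = 2957.36
r = -2983.4 / √(3463.61 × 2957.36) = -2983.4 / 3200.4908 ≈ -0.932

-0.932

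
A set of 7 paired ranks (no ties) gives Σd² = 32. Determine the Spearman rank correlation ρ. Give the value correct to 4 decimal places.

0.4286

ρ = 1 − 6Σd² / [n(n²−1)] = 1 − 6×32 / (7×48)
  = 1 − 192/336 = 1 − 0.57143 ≈ 0.4286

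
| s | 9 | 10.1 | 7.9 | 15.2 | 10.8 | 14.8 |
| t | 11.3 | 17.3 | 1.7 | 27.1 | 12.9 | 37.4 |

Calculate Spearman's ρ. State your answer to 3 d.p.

Rank s: 2, 3, 1, 6, 4, 5
Rank t: 2, 4, 1, 5, 3, 6
d = rank(s) − rank(t): 0, -1, 0, 1, 1, -1; Σd² = 4
ρ = 1 − 6Σd² / [n(n²−1)] = 1 − 6×4 / (6×35) = 1 − 24/210 ≈ 0.886

0.886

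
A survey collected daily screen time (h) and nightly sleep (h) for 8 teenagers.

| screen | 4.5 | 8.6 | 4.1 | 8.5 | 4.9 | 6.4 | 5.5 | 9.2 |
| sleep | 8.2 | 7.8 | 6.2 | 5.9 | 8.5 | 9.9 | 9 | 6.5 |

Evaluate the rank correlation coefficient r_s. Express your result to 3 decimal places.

-0.143

Rank screen: 2, 7, 1, 6, 3, 5, 4, 8
Rank sleep: 5, 4, 2, 1, 6, 8, 7, 3
d = rank(screen) − rank(sleep): -3, 3, -1, 5, -3, -3, -3, 5; Σd² = 96
ρ = 1 − 6Σd² / [n(n²−1)] = 1 − 6×96 / (8×63) = 1 − 576/504 ≈ -0.143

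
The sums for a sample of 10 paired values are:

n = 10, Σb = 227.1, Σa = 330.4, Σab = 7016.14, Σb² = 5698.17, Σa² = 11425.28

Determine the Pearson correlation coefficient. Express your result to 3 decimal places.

-0.929

r = (nΣab − ΣaΣb) / √[(nΣa² − (Σa)²)(nΣb² − (Σb)²)]
Numerator: 10×7016.14 − 330.4×227.1 = -4872.44
Denominator: √[(114252.8 − 109164.16)(56981.7 − 51574.41)] = √[5088.64 × 5407.29] = 5245.5459
r = -4872.44 / 5245.5459 ≈ -0.929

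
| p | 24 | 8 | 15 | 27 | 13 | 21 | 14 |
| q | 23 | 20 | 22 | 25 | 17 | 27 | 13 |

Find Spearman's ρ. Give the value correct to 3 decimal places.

0.750

Rank p: 6, 1, 4, 7, 2, 5, 3
Rank q: 5, 3, 4, 6, 2, 7, 1
d = rank(p) − rank(q): 1, -2, 0, 1, 0, -2, 2; Σd² = 14
ρ = 1 − 6Σd² / [n(n²−1)] = 1 − 6×14 / (7×48) = 1 − 84/336 ≈ 0.750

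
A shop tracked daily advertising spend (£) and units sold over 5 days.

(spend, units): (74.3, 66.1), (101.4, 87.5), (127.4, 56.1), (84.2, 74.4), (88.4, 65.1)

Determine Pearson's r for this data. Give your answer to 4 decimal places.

-0.2817

n = 5, Σx = 475.7, Σy = 349.2, Σx² = 46937.41, Σy² = 24946.04, Σxy = 32950.19
nΣxy − ΣxΣy = 164750.95 − 166114.44 = -1363.49
nΣx² − (Σx)² = 234687.05 − 226290.49 = 8396.56; nΣy² − (Σy)² = 124730.2 − 121940.64 = 2789.56
r = -1363.49 / √(8396.56 × 2789.56) = -1363.49 / 4839.7012 ≈ -0.2817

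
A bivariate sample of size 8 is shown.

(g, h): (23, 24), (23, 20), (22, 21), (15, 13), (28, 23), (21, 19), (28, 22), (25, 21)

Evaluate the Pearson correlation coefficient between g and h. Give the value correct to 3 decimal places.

0.844

n = 8, Σg = 185, Σh = 163, Σg² = 4401, Σh² = 3401, Σgh = 3853
nΣgh − ΣgΣh = 30824 − 30155 = 669
nΣg² − (Σg)² = 35208 − 34225 = 983; nΣh² − (Σh)² = 27208 − 26569 = 639
r = 669 / √(983 × 639) = 669 / 792.5509 ≈ 0.844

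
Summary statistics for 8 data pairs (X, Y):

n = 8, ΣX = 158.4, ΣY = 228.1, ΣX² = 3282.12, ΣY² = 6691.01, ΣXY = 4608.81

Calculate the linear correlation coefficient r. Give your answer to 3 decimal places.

r = (nΣXY − ΣXΣY) / √[(nΣX² − (ΣX)²)(nΣY² − (ΣY)²)]
Numerator: 8×4608.81 − 158.4×228.1 = 739.44
Denominator: √[(26256.96 − 25090.56)(53528.08 − 52029.61)] = √[1166.4 × 1498.47] = 1322.0497
r = 739.44 / 1322.0497 ≈ 0.559

0.559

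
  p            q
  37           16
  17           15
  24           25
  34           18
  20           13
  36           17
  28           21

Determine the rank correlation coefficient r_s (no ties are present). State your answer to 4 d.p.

Rank p: 7, 1, 3, 5, 2, 6, 4
Rank q: 3, 2, 7, 5, 1, 4, 6
d = rank(p) − rank(q): 4, -1, -4, 0, 1, 2, -2; Σd² = 42
ρ = 1 − 6Σd² / [n(n²−1)] = 1 − 6×42 / (7×48) = 1 − 252/336 ≈ 0.2500

0.2500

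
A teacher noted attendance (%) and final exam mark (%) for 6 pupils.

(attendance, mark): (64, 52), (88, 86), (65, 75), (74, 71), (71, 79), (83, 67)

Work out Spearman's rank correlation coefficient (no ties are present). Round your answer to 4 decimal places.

0.4857

Rank attendance: 1, 6, 2, 4, 3, 5
Rank mark: 1, 6, 4, 3, 5, 2
d = rank(attendance) − rank(mark): 0, 0, -2, 1, -2, 3; Σd² = 18
ρ = 1 − 6Σd² / [n(n²−1)] = 1 − 6×18 / (6×35) = 1 − 108/210 ≈ 0.4857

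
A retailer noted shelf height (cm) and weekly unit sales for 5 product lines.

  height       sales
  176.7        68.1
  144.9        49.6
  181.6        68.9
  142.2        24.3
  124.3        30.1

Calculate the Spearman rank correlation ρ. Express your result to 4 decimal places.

Rank height: 4, 3, 5, 2, 1
Rank sales: 4, 3, 5, 1, 2
d = rank(height) − rank(sales): 0, 0, 0, 1, -1; Σd² = 2
ρ = 1 − 6Σd² / [n(n²−1)] = 1 − 6×2 / (5×24) = 1 − 12/120 ≈ 0.9000

0.9000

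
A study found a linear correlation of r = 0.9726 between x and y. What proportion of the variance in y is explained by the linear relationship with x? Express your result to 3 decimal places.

0.946

r² = (0.9726)² = 0.946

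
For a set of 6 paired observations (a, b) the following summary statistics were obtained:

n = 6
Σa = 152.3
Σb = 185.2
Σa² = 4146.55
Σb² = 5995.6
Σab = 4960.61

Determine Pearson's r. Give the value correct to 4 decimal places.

0.9276

r = (nΣab − ΣaΣb) / √[(nΣa² − (Σa)²)(nΣb² − (Σb)²)]
Numerator: 6×4960.61 − 152.3×185.2 = 1557.7
Denominator: √[(24879.3 − 23195.29)(35973.6 − 34299.04)] = √[1684.01 × 1674.56] = 1679.2784
r = 1557.7 / 1679.2784 ≈ 0.9276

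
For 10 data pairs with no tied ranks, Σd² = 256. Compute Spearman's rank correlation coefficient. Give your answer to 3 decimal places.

ρ = 1 − 6Σd² / [n(n²−1)] = 1 − 6×256 / (10×99)
  = 1 − 1536/990 = 1 − 1.5515 ≈ -0.552

-0.552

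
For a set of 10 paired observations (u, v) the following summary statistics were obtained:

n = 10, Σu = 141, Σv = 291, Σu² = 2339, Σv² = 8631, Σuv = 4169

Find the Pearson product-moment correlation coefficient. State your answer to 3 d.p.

r = (nΣuv − ΣuΣv) / √[(nΣu² − (Σu)²)(nΣv² − (Σv)²)]
Numerator: 10×4169 − 141×291 = 659
Denominator: √[(23390 − 19881)(86310 − 84681)] = √[3509 × 1629] = 2390.8494
r = 659 / 2390.8494 ≈ 0.276

0.276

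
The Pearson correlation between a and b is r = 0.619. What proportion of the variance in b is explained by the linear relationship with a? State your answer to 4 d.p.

0.3832

r² = (0.619)² = 0.3832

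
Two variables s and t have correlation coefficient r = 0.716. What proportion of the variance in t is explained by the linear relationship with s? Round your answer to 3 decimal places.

0.513

r² = (0.716)² = 0.513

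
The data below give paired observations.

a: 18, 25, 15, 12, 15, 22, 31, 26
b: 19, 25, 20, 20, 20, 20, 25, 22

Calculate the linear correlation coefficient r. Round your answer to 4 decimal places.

0.8065

n = 8, Σa = 164, Σb = 171, Σa² = 3664, Σb² = 3695, Σab = 3594
nΣab − ΣaΣb = 28752 − 28044 = 708
nΣa² − (Σa)² = 29312 − 26896 = 2416; nΣb² − (Σb)² = 29560 − 29241 = 319
r = 708 / √(2416 × 319) = 708 / 877.8975 ≈ 0.8065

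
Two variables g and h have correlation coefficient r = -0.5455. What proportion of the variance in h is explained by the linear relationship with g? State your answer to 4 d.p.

r² = (-0.5455)² = 0.2976

0.2976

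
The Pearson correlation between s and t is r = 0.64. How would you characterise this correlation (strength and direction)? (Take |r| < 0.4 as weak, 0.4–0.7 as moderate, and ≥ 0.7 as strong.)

r = 0.64 > 0 so the relationship is positive.
|r| = 0.64, which falls in the moderate range.

moderate positive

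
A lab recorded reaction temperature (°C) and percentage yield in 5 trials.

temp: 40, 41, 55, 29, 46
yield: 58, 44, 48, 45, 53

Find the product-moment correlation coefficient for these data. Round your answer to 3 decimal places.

0.187

n = 5, Σx = 211, Σy = 248, Σx² = 9263, Σy² = 12438, Σxy = 10507
nΣxy − ΣxΣy = 52535 − 52328 = 207
nΣx² − (Σx)² = 46315 − 44521 = 1794; nΣy² − (Σy)² = 62190 − 61504 = 686
r = 207 / √(1794 × 686) = 207 / 1109.3620 ≈ 0.187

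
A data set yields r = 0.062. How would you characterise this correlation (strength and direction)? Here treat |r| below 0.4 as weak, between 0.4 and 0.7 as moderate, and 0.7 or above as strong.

r = 0.062 > 0 so the relationship is positive.
|r| = 0.062, which falls in the weak range.

weak positive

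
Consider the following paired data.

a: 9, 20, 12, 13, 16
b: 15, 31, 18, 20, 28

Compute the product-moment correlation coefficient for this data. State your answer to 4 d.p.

n = 5, Σa = 70, Σb = 112, Σa² = 1050, Σb² = 2694, Σab = 1679
nΣab − ΣaΣb = 8395 − 7840 = 555
nΣa² − (Σa)² = 5250 − 4900 = 350; nΣb² − (Σb)² = 13470 − 12544 = 926
r = 555 / √(350 × 926) = 555 / 569.2978 ≈ 0.9749

0.9749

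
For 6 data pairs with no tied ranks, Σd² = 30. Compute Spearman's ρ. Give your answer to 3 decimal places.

ρ = 1 − 6Σd² / [n(n²−1)] = 1 − 6×30 / (6×35)
  = 1 − 180/210 = 1 − 0.8571 ≈ 0.143

0.143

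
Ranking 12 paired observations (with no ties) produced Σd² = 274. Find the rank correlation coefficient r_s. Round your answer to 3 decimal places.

0.042

ρ = 1 − 6Σd² / [n(n²−1)] = 1 − 6×274 / (12×143)
  = 1 − 1644/1716 = 1 − 0.9580 ≈ 0.042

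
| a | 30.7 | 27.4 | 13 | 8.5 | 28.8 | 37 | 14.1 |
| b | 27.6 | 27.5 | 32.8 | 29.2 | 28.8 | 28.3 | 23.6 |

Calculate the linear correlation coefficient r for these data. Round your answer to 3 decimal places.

-0.127

n = 7, Σa = 159.5, Σb = 197.8, Σa² = 4331.75, Σb² = 5633.78, Σab = 4484.72
nΣab − ΣaΣb = 31393.04 − 31549.1 = -156.06
nΣa² − (Σa)² = 30322.25 − 25440.25 = 4882; nΣb² − (Σb)² = 39436.46 − 39124.84 = 311.62
r = -156.06 / √(4882 × 311.62) = -156.06 / 1233.4216 ≈ -0.127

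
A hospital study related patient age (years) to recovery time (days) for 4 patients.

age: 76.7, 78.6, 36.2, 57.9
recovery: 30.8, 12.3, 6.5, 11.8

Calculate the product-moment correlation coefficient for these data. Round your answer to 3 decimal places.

0.665

n = 4, Σx = 249.4, Σy = 61.4, Σx² = 16723.7, Σy² = 1281.42, Σxy = 4247.66
nΣxy − ΣxΣy = 16990.64 − 15313.16 = 1677.48
nΣx² − (Σx)² = 66894.8 − 62200.36 = 4694.44; nΣy² − (Σy)² = 5125.68 − 3769.96 = 1355.72
r = 1677.48 / √(4694.44 × 1355.72) = 1677.48 / 2522.7656 ≈ 0.665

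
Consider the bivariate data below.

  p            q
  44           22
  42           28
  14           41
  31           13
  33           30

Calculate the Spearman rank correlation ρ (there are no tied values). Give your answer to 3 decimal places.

-0.400

Rank p: 5, 4, 1, 2, 3
Rank q: 2, 3, 5, 1, 4
d = rank(p) − rank(q): 3, 1, -4, 1, -1; Σd² = 28
ρ = 1 − 6Σd² / [n(n²−1)] = 1 − 6×28 / (5×24) = 1 − 168/120 ≈ -0.400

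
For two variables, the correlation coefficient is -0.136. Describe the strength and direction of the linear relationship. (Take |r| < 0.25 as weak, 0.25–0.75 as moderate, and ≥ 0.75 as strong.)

weak negative

r = -0.136 < 0 so the relationship is negative.
|r| = 0.136, which falls in the weak range.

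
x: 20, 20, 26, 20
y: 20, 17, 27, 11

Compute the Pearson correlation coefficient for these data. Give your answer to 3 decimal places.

0.827

n = 4, Σx = 86, Σy = 75, Σx² = 1876, Σy² = 1539, Σxy = 1662
nΣxy − ΣxΣy = 6648 − 6450 = 198
nΣx² − (Σx)² = 7504 − 7396 = 108; nΣy² − (Σy)² = 6156 − 5625 = 531
r = 198 / √(108 × 531) = 198 / 239.4744 ≈ 0.827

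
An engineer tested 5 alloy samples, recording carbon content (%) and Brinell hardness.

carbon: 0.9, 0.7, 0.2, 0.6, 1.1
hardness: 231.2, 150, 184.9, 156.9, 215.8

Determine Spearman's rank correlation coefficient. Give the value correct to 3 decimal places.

0.500

Rank carbon: 4, 3, 1, 2, 5
Rank hardness: 5, 1, 3, 2, 4
d = rank(carbon) − rank(hardness): -1, 2, -2, 0, 1; Σd² = 10
ρ = 1 − 6Σd² / [n(n²−1)] = 1 − 6×10 / (5×24) = 1 − 60/120 ≈ 0.500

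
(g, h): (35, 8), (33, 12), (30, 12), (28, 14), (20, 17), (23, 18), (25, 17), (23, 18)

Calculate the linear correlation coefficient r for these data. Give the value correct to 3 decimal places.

-0.937

n = 8, Σg = 217, Σh = 116, Σg² = 6081, Σh² = 1774, Σgh = 3021
nΣgh − ΣgΣh = 24168 − 25172 = -1004
nΣg² − (Σg)² = 48648 − 47089 = 1559; nΣh² − (Σh)² = 14192 − 13456 = 736
r = -1004 / √(1559 × 736) = -1004 / 1071.1788 ≈ -0.937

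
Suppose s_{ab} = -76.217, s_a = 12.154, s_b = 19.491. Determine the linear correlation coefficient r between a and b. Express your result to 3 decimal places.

-0.322

r = Cov(a,b) / (s_a · s_b) = -76.217 / (12.154 × 19.491)
  = -76.217 / 236.8936 ≈ -0.322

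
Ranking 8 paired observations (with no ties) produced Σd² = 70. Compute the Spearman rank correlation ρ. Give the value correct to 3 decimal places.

0.167

ρ = 1 − 6Σd² / [n(n²−1)] = 1 − 6×70 / (8×63)
  = 1 − 420/504 = 1 − 0.8333 ≈ 0.167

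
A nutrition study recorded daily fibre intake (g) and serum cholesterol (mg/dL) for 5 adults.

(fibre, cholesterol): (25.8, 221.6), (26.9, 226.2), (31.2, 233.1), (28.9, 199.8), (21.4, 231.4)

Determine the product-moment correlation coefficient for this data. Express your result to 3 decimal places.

n = 5, Σx = 134.2, Σy = 1112.1, Σx² = 3655.86, Σy² = 248074.61, Σxy = 29800.96
nΣxy − ΣxΣy = 149004.8 − 149243.82 = -239.02
nΣx² − (Σx)² = 18279.3 − 18009.64 = 269.66; nΣy² − (Σy)² = 1240373.05 − 1236766.41 = 3606.64
r = -239.02 / √(269.66 × 3606.64) = -239.02 / 986.1879 ≈ -0.242

-0.242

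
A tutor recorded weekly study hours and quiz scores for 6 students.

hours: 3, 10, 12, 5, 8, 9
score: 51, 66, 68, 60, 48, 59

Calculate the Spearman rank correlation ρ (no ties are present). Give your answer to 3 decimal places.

Rank hours: 1, 5, 6, 2, 3, 4
Rank score: 2, 5, 6, 4, 1, 3
d = rank(hours) − rank(score): -1, 0, 0, -2, 2, 1; Σd² = 10
ρ = 1 − 6Σd² / [n(n²−1)] = 1 − 6×10 / (6×35) = 1 − 60/210 ≈ 0.714

0.714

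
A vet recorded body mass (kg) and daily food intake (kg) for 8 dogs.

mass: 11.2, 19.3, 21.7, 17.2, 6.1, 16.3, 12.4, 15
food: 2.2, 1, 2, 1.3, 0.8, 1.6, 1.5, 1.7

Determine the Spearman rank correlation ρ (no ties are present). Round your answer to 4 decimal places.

Rank mass: 2, 7, 8, 6, 1, 5, 3, 4
Rank food: 8, 2, 7, 3, 1, 5, 4, 6
d = rank(mass) − rank(food): -6, 5, 1, 3, 0, 0, -1, -2; Σd² = 76
ρ = 1 − 6Σd² / [n(n²−1)] = 1 − 6×76 / (8×63) = 1 − 456/504 ≈ 0.0952

0.0952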